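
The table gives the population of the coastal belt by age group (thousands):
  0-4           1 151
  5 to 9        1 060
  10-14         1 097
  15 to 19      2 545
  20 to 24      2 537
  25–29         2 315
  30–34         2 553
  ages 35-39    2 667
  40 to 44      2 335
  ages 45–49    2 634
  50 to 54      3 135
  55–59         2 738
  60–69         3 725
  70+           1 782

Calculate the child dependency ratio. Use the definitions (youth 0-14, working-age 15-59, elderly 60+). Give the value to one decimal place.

0–14: 1 151 + 1 060 + 1 097 = 3 308
15–59: 2 545 + 2 537 + 2 315 + 2 553 + 2 667 + 2 335 + 2 634 + 3 135 + 2 738 = 23 459
60+: 3 725 + 1 782 = 5 507
Youth dependency ratio = 3 308 / 23 459 × 100 = 14.1

Youth dependency ratio: 14.1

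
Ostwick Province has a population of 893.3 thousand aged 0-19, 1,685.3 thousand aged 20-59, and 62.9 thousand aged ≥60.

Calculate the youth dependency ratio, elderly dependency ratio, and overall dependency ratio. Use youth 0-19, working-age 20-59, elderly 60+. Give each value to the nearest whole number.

Youth dependency ratio: 53
Old-age dependency ratio: 4
Total dependency ratio: 57

Youth dependency ratio = 893.3 / 1,685.3 × 100 = 53
Old-age dependency ratio = 62.9 / 1,685.3 × 100 = 4
Total dependency ratio = (893.3 + 62.9) / 1,685.3 × 100 = 956.2 / 1,685.3 × 100 = 57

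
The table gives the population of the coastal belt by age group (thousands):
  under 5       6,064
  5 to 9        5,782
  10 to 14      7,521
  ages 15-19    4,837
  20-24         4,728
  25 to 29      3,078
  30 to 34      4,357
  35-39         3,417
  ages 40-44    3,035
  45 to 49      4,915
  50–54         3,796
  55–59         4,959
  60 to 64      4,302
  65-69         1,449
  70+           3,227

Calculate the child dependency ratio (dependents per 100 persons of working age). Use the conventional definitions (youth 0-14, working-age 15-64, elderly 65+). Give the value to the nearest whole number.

0–14: 6,064 + 5,782 + 7,521 = 19,367
15–64: 4,837 + 4,728 + 3,078 + 4,357 + 3,417 + 3,035 + 4,915 + 3,796 + 4,959 + 4,302 = 41,424
65+: 1,449 + 3,227 = 4,676
Youth dependency ratio = 19,367 / 41,424 × 100 = 47

Youth dependency ratio: 47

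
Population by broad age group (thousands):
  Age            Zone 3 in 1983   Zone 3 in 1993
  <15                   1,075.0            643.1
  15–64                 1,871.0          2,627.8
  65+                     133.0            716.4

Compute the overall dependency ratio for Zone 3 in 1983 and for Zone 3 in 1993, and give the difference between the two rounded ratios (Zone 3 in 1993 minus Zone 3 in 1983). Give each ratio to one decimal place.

Zone 3 in 1983: 64.6
Zone 3 in 1993: 51.7
Difference: -12.9

Zone 3 in 1983: (1,075.0 + 133.0) / 1,871.0 × 100 = 1,208.0 / 1,871.0 × 100 = 64.6
Zone 3 in 1993: (643.1 + 716.4) / 2,627.8 × 100 = 1,359.5 / 2,627.8 × 100 = 51.7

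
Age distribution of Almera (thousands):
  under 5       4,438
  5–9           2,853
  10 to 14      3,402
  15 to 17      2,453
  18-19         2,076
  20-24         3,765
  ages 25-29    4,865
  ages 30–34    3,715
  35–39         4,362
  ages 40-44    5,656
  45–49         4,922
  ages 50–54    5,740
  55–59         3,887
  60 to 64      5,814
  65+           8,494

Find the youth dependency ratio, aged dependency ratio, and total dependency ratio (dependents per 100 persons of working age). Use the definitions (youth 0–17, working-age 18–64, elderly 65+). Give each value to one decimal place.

Youth dependency ratio: 29.3
Old-age dependency ratio: 19.0
Total dependency ratio: 48.3

0–17: 4,438 + 2,853 + 3,402 + 2,453 = 13,146
18–64: 2,076 + 3,765 + 4,865 + 3,715 + 4,362 + 5,656 + 4,922 + 5,740 + 3,887 + 5,814 = 44,802
65+: 8,494
Youth dependency ratio = 13,146 / 44,802 × 100 = 29.3
Old-age dependency ratio = 8,494 / 44,802 × 100 = 19.0
Total dependency ratio = (13,146 + 8,494) / 44,802 × 100 = 21,640 / 44,802 × 100 = 48.3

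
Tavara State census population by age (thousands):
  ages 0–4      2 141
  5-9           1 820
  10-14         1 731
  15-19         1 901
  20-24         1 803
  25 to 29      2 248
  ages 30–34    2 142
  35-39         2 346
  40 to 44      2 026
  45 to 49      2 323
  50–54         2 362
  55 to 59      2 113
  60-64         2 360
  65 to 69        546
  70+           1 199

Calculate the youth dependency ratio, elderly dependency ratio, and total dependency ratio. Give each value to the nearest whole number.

0–14: 2 141 + 1 820 + 1 731 = 5 692
15–64: 1 901 + 1 803 + 2 248 + 2 142 + 2 346 + 2 026 + 2 323 + 2 362 + 2 113 + 2 360 = 21 624
65+: 546 + 1 199 = 1 745
Youth dependency ratio = 5 692 / 21 624 × 100 = 26
Old-age dependency ratio = 1 745 / 21 624 × 100 = 8
Total dependency ratio = (5 692 + 1 745) / 21 624 × 100 = 7 437 / 21 624 × 100 = 34

Youth dependency ratio: 26
Old-age dependency ratio: 8
Total dependency ratio: 34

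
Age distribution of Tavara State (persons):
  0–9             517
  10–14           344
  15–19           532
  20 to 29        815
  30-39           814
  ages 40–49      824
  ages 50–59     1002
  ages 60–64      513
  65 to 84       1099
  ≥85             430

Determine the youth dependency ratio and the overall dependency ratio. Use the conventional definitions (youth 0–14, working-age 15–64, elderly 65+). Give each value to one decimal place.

0–14: 517 + 344 = 861
15–64: 532 + 815 + 814 + 824 + 1002 + 513 = 4500
65+: 1099 + 430 = 1529
Youth dependency ratio = 861 / 4500 × 100 = 19.1
Total dependency ratio = (861 + 1529) / 4500 × 100 = 2390 / 4500 × 100 = 53.1

Youth dependency ratio: 19.1
Total dependency ratio: 53.1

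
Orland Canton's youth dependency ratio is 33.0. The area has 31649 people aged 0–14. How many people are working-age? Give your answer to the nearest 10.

Working-age: 95910

Youth dependency ratio = youth / working-age × 100
33.0 = 31649 / W × 100
⇒ 95910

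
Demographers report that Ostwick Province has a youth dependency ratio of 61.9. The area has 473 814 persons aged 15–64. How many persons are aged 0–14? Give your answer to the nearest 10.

Aged 0–14: 293 290

Youth dependency ratio = youth / working-age × 100
61.9 = Y / 473 814 × 100
⇒ 293 290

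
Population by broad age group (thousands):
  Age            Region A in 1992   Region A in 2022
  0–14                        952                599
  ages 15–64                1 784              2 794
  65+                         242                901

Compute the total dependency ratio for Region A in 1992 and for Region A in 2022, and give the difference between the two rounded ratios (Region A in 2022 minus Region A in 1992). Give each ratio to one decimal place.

Region A in 1992: 66.9
Region A in 2022: 53.7
Difference: -13.2

Region A in 1992: (952 + 242) / 1 784 × 100 = 1 194 / 1 784 × 100 = 66.9
Region A in 2022: (599 + 901) / 2 794 × 100 = 1 500 / 2 794 × 100 = 53.7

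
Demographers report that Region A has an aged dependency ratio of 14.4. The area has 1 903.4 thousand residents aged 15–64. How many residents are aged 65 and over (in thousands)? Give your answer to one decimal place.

Aged 65 and over: 274.1

Old-age dependency ratio = elderly / working-age × 100
14.4 = E / 1 903.4 × 100
⇒ 274.1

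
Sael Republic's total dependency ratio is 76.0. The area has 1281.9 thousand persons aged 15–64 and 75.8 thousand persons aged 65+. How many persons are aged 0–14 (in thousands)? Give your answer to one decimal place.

Total dependency ratio = (youth + elderly) / working-age × 100
76.0 = (Y + 75.8) / 1281.9 × 100
⇒ 898.4

Aged 0–14: 898.4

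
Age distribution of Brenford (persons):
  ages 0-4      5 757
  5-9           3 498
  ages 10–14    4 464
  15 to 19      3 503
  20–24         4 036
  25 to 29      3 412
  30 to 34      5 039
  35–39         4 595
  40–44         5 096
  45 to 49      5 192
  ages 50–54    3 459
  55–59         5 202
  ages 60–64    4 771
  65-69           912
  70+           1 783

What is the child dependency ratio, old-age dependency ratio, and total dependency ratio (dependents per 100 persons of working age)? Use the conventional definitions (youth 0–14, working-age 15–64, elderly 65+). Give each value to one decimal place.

0–14: 5 757 + 3 498 + 4 464 = 13 719
15–64: 3 503 + 4 036 + 3 412 + 5 039 + 4 595 + 5 096 + 5 192 + 3 459 + 5 202 + 4 771 = 44 305
65+: 912 + 1 783 = 2 695
Youth dependency ratio = 13 719 / 44 305 × 100 = 31.0
Old-age dependency ratio = 2 695 / 44 305 × 100 = 6.1
Total dependency ratio = (13 719 + 2 695) / 44 305 × 100 = 16 414 / 44 305 × 100 = 37.0

Youth dependency ratio: 31.0
Old-age dependency ratio: 6.1
Total dependency ratio: 37.0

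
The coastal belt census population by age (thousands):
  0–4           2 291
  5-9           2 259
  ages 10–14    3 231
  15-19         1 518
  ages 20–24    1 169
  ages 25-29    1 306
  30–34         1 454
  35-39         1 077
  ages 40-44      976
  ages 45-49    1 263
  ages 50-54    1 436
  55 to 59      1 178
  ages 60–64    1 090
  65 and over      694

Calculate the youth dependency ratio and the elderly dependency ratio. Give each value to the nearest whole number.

Youth dependency ratio: 62
Old-age dependency ratio: 6

0–14: 2 291 + 2 259 + 3 231 = 7 781
15–64: 1 518 + 1 169 + 1 306 + 1 454 + 1 077 + 976 + 1 263 + 1 436 + 1 178 + 1 090 = 12 467
65+: 694
Youth dependency ratio = 7 781 / 12 467 × 100 = 62
Old-age dependency ratio = 694 / 12 467 × 100 = 6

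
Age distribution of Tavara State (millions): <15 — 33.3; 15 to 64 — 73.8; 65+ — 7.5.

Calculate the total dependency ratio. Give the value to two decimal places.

Total dependency ratio = (33.3 + 7.5) / 73.8 × 100 = 40.8 / 73.8 × 100 = 55.28

Total dependency ratio: 55.28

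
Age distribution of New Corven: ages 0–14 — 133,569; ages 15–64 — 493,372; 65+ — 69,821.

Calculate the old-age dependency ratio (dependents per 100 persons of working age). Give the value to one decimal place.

Old-age dependency ratio: 14.2

Old-age dependency ratio = 69,821 / 493,372 × 100 = 14.2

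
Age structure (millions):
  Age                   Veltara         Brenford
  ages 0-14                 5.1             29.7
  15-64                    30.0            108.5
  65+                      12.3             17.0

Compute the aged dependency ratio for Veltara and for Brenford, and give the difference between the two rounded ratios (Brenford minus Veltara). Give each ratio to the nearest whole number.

Veltara: 41
Brenford: 16
Difference: -25

Veltara: 12.3 / 30.0 × 100 = 41
Brenford: 17.0 / 108.5 × 100 = 16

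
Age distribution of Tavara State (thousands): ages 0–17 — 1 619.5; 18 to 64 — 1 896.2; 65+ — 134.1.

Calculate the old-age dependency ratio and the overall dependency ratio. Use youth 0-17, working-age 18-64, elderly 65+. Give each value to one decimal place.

Old-age dependency ratio: 7.1
Total dependency ratio: 92.5

Old-age dependency ratio = 134.1 / 1 896.2 × 100 = 7.1
Total dependency ratio = (1 619.5 + 134.1) / 1 896.2 × 100 = 1 753.6 / 1 896.2 × 100 = 92.5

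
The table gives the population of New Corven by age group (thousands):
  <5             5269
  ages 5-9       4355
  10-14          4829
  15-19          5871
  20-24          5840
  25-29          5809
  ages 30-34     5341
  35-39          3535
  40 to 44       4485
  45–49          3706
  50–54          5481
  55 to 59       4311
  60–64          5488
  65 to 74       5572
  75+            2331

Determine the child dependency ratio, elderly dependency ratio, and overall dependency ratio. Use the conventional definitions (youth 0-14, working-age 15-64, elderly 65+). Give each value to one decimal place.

Youth dependency ratio: 29.0
Old-age dependency ratio: 15.8
Total dependency ratio: 44.8

0–14: 5269 + 4355 + 4829 = 14453
15–64: 5871 + 5840 + 5809 + 5341 + 3535 + 4485 + 3706 + 5481 + 4311 + 5488 = 49867
65+: 5572 + 2331 = 7903
Youth dependency ratio = 14453 / 49867 × 100 = 29.0
Old-age dependency ratio = 7903 / 49867 × 100 = 15.8
Total dependency ratio = (14453 + 7903) / 49867 × 100 = 22356 / 49867 × 100 = 44.8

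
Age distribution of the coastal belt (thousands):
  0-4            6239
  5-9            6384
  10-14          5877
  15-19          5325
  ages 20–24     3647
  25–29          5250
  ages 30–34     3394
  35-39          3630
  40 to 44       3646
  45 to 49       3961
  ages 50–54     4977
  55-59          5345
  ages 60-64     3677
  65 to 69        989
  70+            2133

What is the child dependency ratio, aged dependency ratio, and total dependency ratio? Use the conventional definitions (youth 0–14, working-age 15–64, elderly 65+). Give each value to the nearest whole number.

0–14: 6239 + 6384 + 5877 = 18500
15–64: 5325 + 3647 + 5250 + 3394 + 3630 + 3646 + 3961 + 4977 + 5345 + 3677 = 42852
65+: 989 + 2133 = 3122
Youth dependency ratio = 18500 / 42852 × 100 = 43
Old-age dependency ratio = 3122 / 42852 × 100 = 7
Total dependency ratio = (18500 + 3122) / 42852 × 100 = 21622 / 42852 × 100 = 50

Youth dependency ratio: 43
Old-age dependency ratio: 7
Total dependency ratio: 50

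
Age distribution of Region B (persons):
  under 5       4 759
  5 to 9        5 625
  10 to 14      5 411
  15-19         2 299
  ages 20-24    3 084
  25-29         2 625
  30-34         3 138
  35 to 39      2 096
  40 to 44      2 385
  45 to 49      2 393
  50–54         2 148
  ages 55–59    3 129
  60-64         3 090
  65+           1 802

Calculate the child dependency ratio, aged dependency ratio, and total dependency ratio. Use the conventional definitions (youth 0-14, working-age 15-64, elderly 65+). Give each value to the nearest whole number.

0–14: 4 759 + 5 625 + 5 411 = 15 795
15–64: 2 299 + 3 084 + 2 625 + 3 138 + 2 096 + 2 385 + 2 393 + 2 148 + 3 129 + 3 090 = 26 387
65+: 1 802
Youth dependency ratio = 15 795 / 26 387 × 100 = 60
Old-age dependency ratio = 1 802 / 26 387 × 100 = 7
Total dependency ratio = (15 795 + 1 802) / 26 387 × 100 = 17 597 / 26 387 × 100 = 67

Youth dependency ratio: 60
Old-age dependency ratio: 7
Total dependency ratio: 67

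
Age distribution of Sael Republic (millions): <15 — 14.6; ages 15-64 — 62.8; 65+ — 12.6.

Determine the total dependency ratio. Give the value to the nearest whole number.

Total dependency ratio = (14.6 + 12.6) / 62.8 × 100 = 27.2 / 62.8 × 100 = 43

Total dependency ratio: 43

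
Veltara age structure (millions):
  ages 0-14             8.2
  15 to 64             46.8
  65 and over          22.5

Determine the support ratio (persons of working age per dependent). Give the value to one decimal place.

Support ratio = 46.8 / (8.2 + 22.5) = 46.8 / 30.7 = 1.5

Support ratio: 1.5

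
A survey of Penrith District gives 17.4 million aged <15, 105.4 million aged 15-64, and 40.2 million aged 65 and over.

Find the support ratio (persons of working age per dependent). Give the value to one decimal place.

Support ratio: 1.8

Support ratio = 105.4 / (17.4 + 40.2) = 105.4 / 57.6 = 1.8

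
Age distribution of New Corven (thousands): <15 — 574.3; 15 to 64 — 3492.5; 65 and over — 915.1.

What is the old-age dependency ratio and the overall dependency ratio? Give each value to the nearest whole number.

Old-age dependency ratio: 26
Total dependency ratio: 43

Old-age dependency ratio = 915.1 / 3492.5 × 100 = 26
Total dependency ratio = (574.3 + 915.1) / 3492.5 × 100 = 1489.4 / 3492.5 × 100 = 43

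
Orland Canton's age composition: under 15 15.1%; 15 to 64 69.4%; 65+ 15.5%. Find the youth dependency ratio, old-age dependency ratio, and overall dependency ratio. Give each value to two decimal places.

Youth dependency ratio: 21.76
Old-age dependency ratio: 22.33
Total dependency ratio: 44.09

Youth dependency ratio = 15.1 / 69.4 × 100 = 21.76
Old-age dependency ratio = 15.5 / 69.4 × 100 = 22.33
Total dependency ratio = (15.1 + 15.5) / 69.4 × 100 = 30.6 / 69.4 × 100 = 44.09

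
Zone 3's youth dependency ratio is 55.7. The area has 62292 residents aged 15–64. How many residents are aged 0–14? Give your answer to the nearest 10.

Aged 0–14: 34700

Youth dependency ratio = youth / working-age × 100
55.7 = Y / 62292 × 100
⇒ 34700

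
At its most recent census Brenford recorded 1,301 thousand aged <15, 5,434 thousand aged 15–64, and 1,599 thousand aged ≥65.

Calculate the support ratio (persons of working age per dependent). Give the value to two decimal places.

Support ratio = 5,434 / (1,301 + 1,599) = 5,434 / 2,900 = 1.87

Support ratio: 1.87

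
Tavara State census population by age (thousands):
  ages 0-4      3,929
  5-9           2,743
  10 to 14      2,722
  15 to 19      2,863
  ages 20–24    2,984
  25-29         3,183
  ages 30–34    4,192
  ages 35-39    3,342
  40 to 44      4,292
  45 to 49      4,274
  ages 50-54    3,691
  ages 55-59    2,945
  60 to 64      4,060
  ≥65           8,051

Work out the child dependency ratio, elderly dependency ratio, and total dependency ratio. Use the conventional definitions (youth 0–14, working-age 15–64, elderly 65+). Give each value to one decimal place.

0–14: 3,929 + 2,743 + 2,722 = 9,394
15–64: 2,863 + 2,984 + 3,183 + 4,192 + 3,342 + 4,292 + 4,274 + 3,691 + 2,945 + 4,060 = 35,826
65+: 8,051
Youth dependency ratio = 9,394 / 35,826 × 100 = 26.2
Old-age dependency ratio = 8,051 / 35,826 × 100 = 22.5
Total dependency ratio = (9,394 + 8,051) / 35,826 × 100 = 17,445 / 35,826 × 100 = 48.7

Youth dependency ratio: 26.2
Old-age dependency ratio: 22.5
Total dependency ratio: 48.7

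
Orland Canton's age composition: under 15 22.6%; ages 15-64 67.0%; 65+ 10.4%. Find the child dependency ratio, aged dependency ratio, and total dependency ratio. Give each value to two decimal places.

Youth dependency ratio: 33.73
Old-age dependency ratio: 15.52
Total dependency ratio: 49.25

Youth dependency ratio = 22.6 / 67.0 × 100 = 33.73
Old-age dependency ratio = 10.4 / 67.0 × 100 = 15.52
Total dependency ratio = (22.6 + 10.4) / 67.0 × 100 = 33.0 / 67.0 × 100 = 49.25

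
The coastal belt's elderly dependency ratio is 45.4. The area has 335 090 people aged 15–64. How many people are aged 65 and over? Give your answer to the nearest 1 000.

Old-age dependency ratio = elderly / working-age × 100
45.4 = E / 335 090 × 100
⇒ 152 000

Aged 65 and over: 152 000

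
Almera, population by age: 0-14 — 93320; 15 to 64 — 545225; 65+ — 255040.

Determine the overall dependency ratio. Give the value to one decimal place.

Total dependency ratio: 63.9

Total dependency ratio = (93320 + 255040) / 545225 × 100 = 348360 / 545225 × 100 = 63.9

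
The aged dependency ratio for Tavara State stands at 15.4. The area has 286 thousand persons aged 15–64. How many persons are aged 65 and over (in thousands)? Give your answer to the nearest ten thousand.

Aged 65 and over: 40

Old-age dependency ratio = elderly / working-age × 100
15.4 = E / 286 × 100
⇒ 40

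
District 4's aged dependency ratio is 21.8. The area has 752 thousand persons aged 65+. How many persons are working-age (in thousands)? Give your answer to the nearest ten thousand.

Old-age dependency ratio = elderly / working-age × 100
21.8 = 752 / W × 100
⇒ 3450

Working-age: 3450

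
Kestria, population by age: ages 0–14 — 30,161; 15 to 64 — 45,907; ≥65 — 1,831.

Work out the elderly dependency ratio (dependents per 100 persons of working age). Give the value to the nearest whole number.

Old-age dependency ratio = 1,831 / 45,907 × 100 = 4

Old-age dependency ratio: 4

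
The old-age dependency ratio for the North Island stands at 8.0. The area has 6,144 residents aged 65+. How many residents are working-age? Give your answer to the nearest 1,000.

Old-age dependency ratio = elderly / working-age × 100
8.0 = 6,144 / W × 100
⇒ 77,000

Working-age: 77,000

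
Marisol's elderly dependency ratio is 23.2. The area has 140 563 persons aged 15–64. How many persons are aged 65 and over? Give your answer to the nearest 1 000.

Old-age dependency ratio = elderly / working-age × 100
23.2 = E / 140 563 × 100
⇒ 33 000

Aged 65 and over: 33 000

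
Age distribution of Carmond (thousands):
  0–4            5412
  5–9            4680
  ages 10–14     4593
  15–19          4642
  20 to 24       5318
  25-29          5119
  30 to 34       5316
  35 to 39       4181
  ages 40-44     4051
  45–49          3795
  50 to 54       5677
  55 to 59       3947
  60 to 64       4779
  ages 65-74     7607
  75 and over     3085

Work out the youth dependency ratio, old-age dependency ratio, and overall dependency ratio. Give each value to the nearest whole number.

Youth dependency ratio: 31
Old-age dependency ratio: 23
Total dependency ratio: 54

0–14: 5412 + 4680 + 4593 = 14685
15–64: 4642 + 5318 + 5119 + 5316 + 4181 + 4051 + 3795 + 5677 + 3947 + 4779 = 46825
65+: 7607 + 3085 = 10692
Youth dependency ratio = 14685 / 46825 × 100 = 31
Old-age dependency ratio = 10692 / 46825 × 100 = 23
Total dependency ratio = (14685 + 10692) / 46825 × 100 = 25377 / 46825 × 100 = 54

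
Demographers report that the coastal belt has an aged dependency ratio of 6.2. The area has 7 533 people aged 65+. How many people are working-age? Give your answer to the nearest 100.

Old-age dependency ratio = elderly / working-age × 100
6.2 = 7 533 / W × 100
⇒ 121 500

Working-age: 121 500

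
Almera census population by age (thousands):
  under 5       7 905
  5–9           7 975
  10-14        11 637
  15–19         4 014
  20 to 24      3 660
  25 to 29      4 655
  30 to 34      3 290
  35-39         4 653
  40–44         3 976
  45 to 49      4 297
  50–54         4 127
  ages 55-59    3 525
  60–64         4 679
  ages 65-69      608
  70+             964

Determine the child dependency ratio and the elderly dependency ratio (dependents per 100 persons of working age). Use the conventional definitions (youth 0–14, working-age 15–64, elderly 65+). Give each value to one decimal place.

0–14: 7 905 + 7 975 + 11 637 = 27 517
15–64: 4 014 + 3 660 + 4 655 + 3 290 + 4 653 + 3 976 + 4 297 + 4 127 + 3 525 + 4 679 = 40 876
65+: 608 + 964 = 1 572
Youth dependency ratio = 27 517 / 40 876 × 100 = 67.3
Old-age dependency ratio = 1 572 / 40 876 × 100 = 3.8

Youth dependency ratio: 67.3
Old-age dependency ratio: 3.8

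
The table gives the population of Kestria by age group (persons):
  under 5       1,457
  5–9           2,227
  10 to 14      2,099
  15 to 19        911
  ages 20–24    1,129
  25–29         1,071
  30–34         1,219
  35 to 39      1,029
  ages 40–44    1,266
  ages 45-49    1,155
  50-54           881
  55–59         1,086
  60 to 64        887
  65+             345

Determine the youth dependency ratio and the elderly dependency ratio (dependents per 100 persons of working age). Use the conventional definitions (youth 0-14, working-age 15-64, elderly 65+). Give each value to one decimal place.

Youth dependency ratio: 54.4
Old-age dependency ratio: 3.2

0–14: 1,457 + 2,227 + 2,099 = 5,783
15–64: 911 + 1,129 + 1,071 + 1,219 + 1,029 + 1,266 + 1,155 + 881 + 1,086 + 887 = 10,634
65+: 345
Youth dependency ratio = 5,783 / 10,634 × 100 = 54.4
Old-age dependency ratio = 345 / 10,634 × 100 = 3.2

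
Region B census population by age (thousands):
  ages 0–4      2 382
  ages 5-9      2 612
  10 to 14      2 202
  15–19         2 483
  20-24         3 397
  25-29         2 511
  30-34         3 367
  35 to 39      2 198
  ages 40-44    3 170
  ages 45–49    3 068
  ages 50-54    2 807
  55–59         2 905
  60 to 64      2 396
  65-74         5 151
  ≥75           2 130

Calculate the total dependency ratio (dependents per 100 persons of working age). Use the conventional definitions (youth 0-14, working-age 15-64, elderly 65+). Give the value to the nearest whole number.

Total dependency ratio: 51

0–14: 2 382 + 2 612 + 2 202 = 7 196
15–64: 2 483 + 3 397 + 2 511 + 3 367 + 2 198 + 3 170 + 3 068 + 2 807 + 2 905 + 2 396 = 28 302
65+: 5 151 + 2 130 = 7 281
Total dependency ratio = (7 196 + 7 281) / 28 302 × 100 = 14 477 / 28 302 × 100 = 51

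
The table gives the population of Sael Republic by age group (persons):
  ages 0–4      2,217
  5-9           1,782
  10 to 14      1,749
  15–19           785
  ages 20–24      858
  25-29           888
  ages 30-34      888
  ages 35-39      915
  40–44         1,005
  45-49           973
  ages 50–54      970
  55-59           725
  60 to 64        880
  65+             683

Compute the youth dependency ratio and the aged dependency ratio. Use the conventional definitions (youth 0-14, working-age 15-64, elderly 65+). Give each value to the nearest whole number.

0–14: 2,217 + 1,782 + 1,749 = 5,748
15–64: 785 + 858 + 888 + 888 + 915 + 1,005 + 973 + 970 + 725 + 880 = 8,887
65+: 683
Youth dependency ratio = 5,748 / 8,887 × 100 = 65
Old-age dependency ratio = 683 / 8,887 × 100 = 8

Youth dependency ratio: 65
Old-age dependency ratio: 8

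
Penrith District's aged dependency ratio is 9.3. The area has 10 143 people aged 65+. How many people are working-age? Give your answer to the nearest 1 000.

Old-age dependency ratio = elderly / working-age × 100
9.3 = 10 143 / W × 100
⇒ 109 000

Working-age: 109 000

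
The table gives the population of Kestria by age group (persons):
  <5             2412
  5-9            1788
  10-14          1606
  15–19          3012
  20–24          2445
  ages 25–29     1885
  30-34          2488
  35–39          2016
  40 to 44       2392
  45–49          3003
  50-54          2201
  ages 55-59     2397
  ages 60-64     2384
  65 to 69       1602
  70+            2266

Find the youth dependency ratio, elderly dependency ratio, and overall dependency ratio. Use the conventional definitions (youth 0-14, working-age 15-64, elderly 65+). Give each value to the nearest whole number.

0–14: 2412 + 1788 + 1606 = 5806
15–64: 3012 + 2445 + 1885 + 2488 + 2016 + 2392 + 3003 + 2201 + 2397 + 2384 = 24223
65+: 1602 + 2266 = 3868
Youth dependency ratio = 5806 / 24223 × 100 = 24
Old-age dependency ratio = 3868 / 24223 × 100 = 16
Total dependency ratio = (5806 + 3868) / 24223 × 100 = 9674 / 24223 × 100 = 40

Youth dependency ratio: 24
Old-age dependency ratio: 16
Total dependency ratio: 40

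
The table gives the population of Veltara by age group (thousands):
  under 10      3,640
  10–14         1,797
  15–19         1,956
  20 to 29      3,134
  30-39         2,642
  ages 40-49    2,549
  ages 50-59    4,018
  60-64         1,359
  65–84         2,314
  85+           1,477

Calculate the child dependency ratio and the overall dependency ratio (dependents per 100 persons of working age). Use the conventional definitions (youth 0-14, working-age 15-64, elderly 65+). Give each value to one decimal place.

Youth dependency ratio: 34.7
Total dependency ratio: 58.9

0–14: 3,640 + 1,797 = 5,437
15–64: 1,956 + 3,134 + 2,642 + 2,549 + 4,018 + 1,359 = 15,658
65+: 2,314 + 1,477 = 3,791
Youth dependency ratio = 5,437 / 15,658 × 100 = 34.7
Total dependency ratio = (5,437 + 3,791) / 15,658 × 100 = 9,228 / 15,658 × 100 = 58.9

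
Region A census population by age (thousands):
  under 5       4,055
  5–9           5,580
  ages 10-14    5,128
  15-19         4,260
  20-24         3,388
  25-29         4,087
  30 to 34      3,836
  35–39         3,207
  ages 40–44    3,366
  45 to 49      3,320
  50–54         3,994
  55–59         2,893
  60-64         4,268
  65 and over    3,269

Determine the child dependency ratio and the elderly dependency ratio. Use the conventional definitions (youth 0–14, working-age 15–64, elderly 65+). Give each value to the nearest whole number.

0–14: 4,055 + 5,580 + 5,128 = 14,763
15–64: 4,260 + 3,388 + 4,087 + 3,836 + 3,207 + 3,366 + 3,320 + 3,994 + 2,893 + 4,268 = 36,619
65+: 3,269
Youth dependency ratio = 14,763 / 36,619 × 100 = 40
Old-age dependency ratio = 3,269 / 36,619 × 100 = 9

Youth dependency ratio: 40
Old-age dependency ratio: 9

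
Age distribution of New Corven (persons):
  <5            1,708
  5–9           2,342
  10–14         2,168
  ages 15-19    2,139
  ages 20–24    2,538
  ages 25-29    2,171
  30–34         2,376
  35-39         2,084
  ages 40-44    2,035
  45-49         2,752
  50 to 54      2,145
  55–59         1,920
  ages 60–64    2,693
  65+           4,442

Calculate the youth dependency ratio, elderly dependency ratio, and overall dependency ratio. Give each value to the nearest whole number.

0–14: 1,708 + 2,342 + 2,168 = 6,218
15–64: 2,139 + 2,538 + 2,171 + 2,376 + 2,084 + 2,035 + 2,752 + 2,145 + 1,920 + 2,693 = 22,853
65+: 4,442
Youth dependency ratio = 6,218 / 22,853 × 100 = 27
Old-age dependency ratio = 4,442 / 22,853 × 100 = 19
Total dependency ratio = (6,218 + 4,442) / 22,853 × 100 = 10,660 / 22,853 × 100 = 47

Youth dependency ratio: 27
Old-age dependency ratio: 19
Total dependency ratio: 47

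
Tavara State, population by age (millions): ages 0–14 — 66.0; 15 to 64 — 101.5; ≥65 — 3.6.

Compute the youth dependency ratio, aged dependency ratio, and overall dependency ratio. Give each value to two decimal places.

Youth dependency ratio: 65.02
Old-age dependency ratio: 3.55
Total dependency ratio: 68.57

Youth dependency ratio = 66.0 / 101.5 × 100 = 65.02
Old-age dependency ratio = 3.6 / 101.5 × 100 = 3.55
Total dependency ratio = (66.0 + 3.6) / 101.5 × 100 = 69.6 / 101.5 × 100 = 68.57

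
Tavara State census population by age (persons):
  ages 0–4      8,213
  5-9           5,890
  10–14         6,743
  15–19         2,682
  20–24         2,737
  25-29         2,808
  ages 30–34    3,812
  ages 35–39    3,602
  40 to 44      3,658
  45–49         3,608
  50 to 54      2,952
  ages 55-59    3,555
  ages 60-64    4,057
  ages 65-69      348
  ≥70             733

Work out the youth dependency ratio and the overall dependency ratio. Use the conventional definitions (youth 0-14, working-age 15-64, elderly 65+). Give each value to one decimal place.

Youth dependency ratio: 62.3
Total dependency ratio: 65.5

0–14: 8,213 + 5,890 + 6,743 = 20,846
15–64: 2,682 + 2,737 + 2,808 + 3,812 + 3,602 + 3,658 + 3,608 + 2,952 + 3,555 + 4,057 = 33,471
65+: 348 + 733 = 1,081
Youth dependency ratio = 20,846 / 33,471 × 100 = 62.3
Total dependency ratio = (20,846 + 1,081) / 33,471 × 100 = 21,927 / 33,471 × 100 = 65.5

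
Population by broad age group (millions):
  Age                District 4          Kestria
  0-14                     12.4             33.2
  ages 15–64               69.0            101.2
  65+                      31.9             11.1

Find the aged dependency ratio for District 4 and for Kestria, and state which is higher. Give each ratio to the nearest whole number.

District 4: 31.9 / 69.0 × 100 = 46
Kestria: 11.1 / 101.2 × 100 = 11

District 4: 46
Kestria: 11
Higher: District 4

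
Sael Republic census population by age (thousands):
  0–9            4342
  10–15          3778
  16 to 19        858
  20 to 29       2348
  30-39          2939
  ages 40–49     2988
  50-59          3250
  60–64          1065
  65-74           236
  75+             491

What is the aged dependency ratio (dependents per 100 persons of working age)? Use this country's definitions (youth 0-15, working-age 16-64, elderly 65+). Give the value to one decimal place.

0–15: 4342 + 3778 = 8120
16–64: 858 + 2348 + 2939 + 2988 + 3250 + 1065 = 13448
65+: 236 + 491 = 727
Old-age dependency ratio = 727 / 13448 × 100 = 5.4

Old-age dependency ratio: 5.4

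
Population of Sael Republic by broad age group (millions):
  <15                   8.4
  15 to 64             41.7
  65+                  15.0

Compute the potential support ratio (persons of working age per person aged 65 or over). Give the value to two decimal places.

Potential support ratio: 2.78

Potential support ratio = 41.7 / 15.0 = 2.78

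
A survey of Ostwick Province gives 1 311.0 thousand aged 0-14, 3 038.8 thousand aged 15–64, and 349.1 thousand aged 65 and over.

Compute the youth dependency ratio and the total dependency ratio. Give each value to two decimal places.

Youth dependency ratio = 1 311.0 / 3 038.8 × 100 = 43.14
Total dependency ratio = (1 311.0 + 349.1) / 3 038.8 × 100 = 1 660.1 / 3 038.8 × 100 = 54.63

Youth dependency ratio: 43.14
Total dependency ratio: 54.63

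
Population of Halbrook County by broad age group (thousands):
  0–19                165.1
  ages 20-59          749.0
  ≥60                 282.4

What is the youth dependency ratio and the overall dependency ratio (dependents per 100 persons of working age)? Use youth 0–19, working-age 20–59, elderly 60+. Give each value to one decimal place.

Youth dependency ratio = 165.1 / 749.0 × 100 = 22.0
Total dependency ratio = (165.1 + 282.4) / 749.0 × 100 = 447.5 / 749.0 × 100 = 59.7

Youth dependency ratio: 22.0
Total dependency ratio: 59.7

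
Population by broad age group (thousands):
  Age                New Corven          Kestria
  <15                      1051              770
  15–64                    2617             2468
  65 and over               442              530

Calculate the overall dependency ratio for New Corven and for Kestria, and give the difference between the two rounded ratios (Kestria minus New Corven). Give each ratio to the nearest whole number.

New Corven: 57
Kestria: 53
Difference: -4

New Corven: (1051 + 442) / 2617 × 100 = 1493 / 2617 × 100 = 57
Kestria: (770 + 530) / 2468 × 100 = 1300 / 2468 × 100 = 53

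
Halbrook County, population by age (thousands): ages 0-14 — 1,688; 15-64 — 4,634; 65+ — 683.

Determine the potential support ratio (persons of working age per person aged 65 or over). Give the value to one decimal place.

Potential support ratio = 4,634 / 683 = 6.8

Potential support ratio: 6.8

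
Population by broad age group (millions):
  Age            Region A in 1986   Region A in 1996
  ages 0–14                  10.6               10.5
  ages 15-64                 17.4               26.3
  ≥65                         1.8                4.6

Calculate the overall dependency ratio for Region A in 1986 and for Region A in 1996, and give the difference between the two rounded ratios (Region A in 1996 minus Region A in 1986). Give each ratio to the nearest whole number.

Region A in 1986: (10.6 + 1.8) / 17.4 × 100 = 12.4 / 17.4 × 100 = 71
Region A in 1996: (10.5 + 4.6) / 26.3 × 100 = 15.1 / 26.3 × 100 = 57

Region A in 1986: 71
Region A in 1996: 57
Difference: -14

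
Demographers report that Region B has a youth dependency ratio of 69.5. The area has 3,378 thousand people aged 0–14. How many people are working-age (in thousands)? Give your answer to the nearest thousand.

Working-age: 4,860

Youth dependency ratio = youth / working-age × 100
69.5 = 3,378 / W × 100
⇒ 4,860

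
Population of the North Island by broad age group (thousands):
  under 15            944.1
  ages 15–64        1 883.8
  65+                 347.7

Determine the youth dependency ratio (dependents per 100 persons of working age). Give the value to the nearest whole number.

Youth dependency ratio: 50

Youth dependency ratio = 944.1 / 1 883.8 × 100 = 50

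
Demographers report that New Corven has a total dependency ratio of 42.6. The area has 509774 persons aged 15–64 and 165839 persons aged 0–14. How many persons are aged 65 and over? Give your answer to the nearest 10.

Aged 65 and over: 51320

Total dependency ratio = (youth + elderly) / working-age × 100
42.6 = (165839 + E) / 509774 × 100
⇒ 51320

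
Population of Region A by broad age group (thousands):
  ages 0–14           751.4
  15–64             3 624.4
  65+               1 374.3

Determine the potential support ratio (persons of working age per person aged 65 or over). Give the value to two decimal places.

Potential support ratio = 3 624.4 / 1 374.3 = 2.64

Potential support ratio: 2.64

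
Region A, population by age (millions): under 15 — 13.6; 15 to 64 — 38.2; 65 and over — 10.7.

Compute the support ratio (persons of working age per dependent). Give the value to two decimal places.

Support ratio = 38.2 / (13.6 + 10.7) = 38.2 / 24.3 = 1.57

Support ratio: 1.57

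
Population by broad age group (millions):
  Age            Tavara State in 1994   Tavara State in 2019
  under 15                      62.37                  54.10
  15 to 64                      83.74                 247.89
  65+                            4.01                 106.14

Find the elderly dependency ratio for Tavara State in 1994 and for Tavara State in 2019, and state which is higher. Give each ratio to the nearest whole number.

Tavara State in 1994: 5
Tavara State in 2019: 43
Higher: Tavara State in 2019

Tavara State in 1994: 4.01 / 83.74 × 100 = 5
Tavara State in 2019: 106.14 / 247.89 × 100 = 43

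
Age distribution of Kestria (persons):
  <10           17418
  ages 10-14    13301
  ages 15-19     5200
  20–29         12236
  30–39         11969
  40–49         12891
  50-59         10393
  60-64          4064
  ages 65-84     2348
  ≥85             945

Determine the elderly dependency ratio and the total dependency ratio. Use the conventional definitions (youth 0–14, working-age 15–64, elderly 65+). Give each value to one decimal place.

Old-age dependency ratio: 5.8
Total dependency ratio: 59.9

0–14: 17418 + 13301 = 30719
15–64: 5200 + 12236 + 11969 + 12891 + 10393 + 4064 = 56753
65+: 2348 + 945 = 3293
Old-age dependency ratio = 3293 / 56753 × 100 = 5.8
Total dependency ratio = (30719 + 3293) / 56753 × 100 = 34012 / 56753 × 100 = 59.9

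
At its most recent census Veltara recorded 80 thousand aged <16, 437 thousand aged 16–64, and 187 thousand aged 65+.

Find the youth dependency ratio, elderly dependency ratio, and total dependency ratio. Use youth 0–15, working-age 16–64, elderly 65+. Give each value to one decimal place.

Youth dependency ratio: 18.3
Old-age dependency ratio: 42.8
Total dependency ratio: 61.1

Youth dependency ratio = 80 / 437 × 100 = 18.3
Old-age dependency ratio = 187 / 437 × 100 = 42.8
Total dependency ratio = (80 + 187) / 437 × 100 = 267 / 437 × 100 = 61.1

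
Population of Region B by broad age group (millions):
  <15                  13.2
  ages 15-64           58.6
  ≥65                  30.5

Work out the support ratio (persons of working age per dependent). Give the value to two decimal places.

Support ratio = 58.6 / (13.2 + 30.5) = 58.6 / 43.7 = 1.34

Support ratio: 1.34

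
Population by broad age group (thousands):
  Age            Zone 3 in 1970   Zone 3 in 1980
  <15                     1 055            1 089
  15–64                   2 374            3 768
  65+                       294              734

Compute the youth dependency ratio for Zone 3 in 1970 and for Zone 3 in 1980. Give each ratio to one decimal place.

Zone 3 in 1970: 44.4
Zone 3 in 1980: 28.9

Zone 3 in 1970: 1 055 / 2 374 × 100 = 44.4
Zone 3 in 1980: 1 089 / 3 768 × 100 = 28.9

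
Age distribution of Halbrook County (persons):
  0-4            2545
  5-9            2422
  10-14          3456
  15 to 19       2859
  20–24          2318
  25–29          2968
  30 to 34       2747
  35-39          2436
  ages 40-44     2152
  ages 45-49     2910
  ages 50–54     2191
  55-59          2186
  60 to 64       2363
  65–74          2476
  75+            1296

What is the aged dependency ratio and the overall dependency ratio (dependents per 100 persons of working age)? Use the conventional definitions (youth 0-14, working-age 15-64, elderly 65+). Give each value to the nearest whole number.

Old-age dependency ratio: 15
Total dependency ratio: 49

0–14: 2545 + 2422 + 3456 = 8423
15–64: 2859 + 2318 + 2968 + 2747 + 2436 + 2152 + 2910 + 2191 + 2186 + 2363 = 25130
65+: 2476 + 1296 = 3772
Old-age dependency ratio = 3772 / 25130 × 100 = 15
Total dependency ratio = (8423 + 3772) / 25130 × 100 = 12195 / 25130 × 100 = 49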